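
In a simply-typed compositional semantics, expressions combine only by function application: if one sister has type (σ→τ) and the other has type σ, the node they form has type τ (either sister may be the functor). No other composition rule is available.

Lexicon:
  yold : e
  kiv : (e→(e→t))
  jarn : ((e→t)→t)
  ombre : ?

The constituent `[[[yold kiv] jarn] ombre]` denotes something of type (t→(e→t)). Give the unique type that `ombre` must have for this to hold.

[[[yold kiv] jarn] ombre] must have type (t→(e→t)). The sister [[yold kiv] jarn] has type t; that is not a function onto (t→(e→t)), so ombre must be the functor, of type (t→(t→(e→t))).

(t→(t→(e→t)))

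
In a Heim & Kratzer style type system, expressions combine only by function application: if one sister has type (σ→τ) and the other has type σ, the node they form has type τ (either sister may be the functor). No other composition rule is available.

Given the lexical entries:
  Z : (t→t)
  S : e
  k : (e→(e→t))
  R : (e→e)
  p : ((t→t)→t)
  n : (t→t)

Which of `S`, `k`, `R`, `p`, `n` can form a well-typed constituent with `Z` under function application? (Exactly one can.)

S : e — neither side's domain matches the other.
k : (e→(e→t)) — neither side's domain matches the other.
R : (e→e) — neither side's domain matches the other.
p — combines: p : ((t→t)→t) takes Z : (t→t) as argument, giving t.
n : (t→t) — neither side's domain matches the other.

p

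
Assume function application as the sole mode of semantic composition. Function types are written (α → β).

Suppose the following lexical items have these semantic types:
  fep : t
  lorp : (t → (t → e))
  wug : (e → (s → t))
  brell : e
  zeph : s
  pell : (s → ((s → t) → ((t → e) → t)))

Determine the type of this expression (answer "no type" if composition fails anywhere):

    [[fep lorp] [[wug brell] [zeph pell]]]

t

[fep lorp]: functor lorp : (t → (t → e)), argument fep : t; result (t → e).
[wug brell]: functor wug : (e → (s → t)), argument brell : e; result (s → t).
[zeph pell]: functor pell : (s → ((s → t) → ((t → e) → t))), argument zeph : s; result ((s → t) → ((t → e) → t)).
[[wug brell] [zeph pell]]: functor [zeph pell] : ((s → t) → ((t → e) → t)), argument [wug brell] : (s → t); result ((t → e) → t).
[[fep lorp] [[wug brell] [zeph pell]]]: functor [[wug brell] [zeph pell]] : ((t → e) → t), argument [fep lorp] : (t → e); result t.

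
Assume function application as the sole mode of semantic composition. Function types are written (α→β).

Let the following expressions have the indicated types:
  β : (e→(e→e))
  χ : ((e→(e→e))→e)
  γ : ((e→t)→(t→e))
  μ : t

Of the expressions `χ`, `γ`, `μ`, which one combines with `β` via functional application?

χ

χ — combines: χ : ((e→(e→e))→e) takes β : (e→(e→e)) as argument, giving e.
γ : ((e→t)→(t→e)) — β needs e; γ needs (e→t); neither fits.
μ : t — β needs e; μ needs nothing (atomic); neither fits.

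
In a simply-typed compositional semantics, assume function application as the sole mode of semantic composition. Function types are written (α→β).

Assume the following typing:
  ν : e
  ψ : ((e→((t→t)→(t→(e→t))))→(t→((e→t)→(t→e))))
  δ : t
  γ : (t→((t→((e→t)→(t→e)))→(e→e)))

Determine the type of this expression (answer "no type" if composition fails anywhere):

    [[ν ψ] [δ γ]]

At [ν ψ]: neither e nor ((e→((t→t)→(t→(e→t))))→(t→((e→t)→(t→e)))) can take the other as argument; the node is ill-typed.

no type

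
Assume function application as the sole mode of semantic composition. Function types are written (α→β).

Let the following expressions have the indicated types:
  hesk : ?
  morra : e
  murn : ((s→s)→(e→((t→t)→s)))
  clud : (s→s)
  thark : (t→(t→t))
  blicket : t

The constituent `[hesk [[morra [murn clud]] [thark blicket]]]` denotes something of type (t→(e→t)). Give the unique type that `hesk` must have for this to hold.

(s→(t→(e→t)))

[hesk [[morra [murn clud]] [thark blicket]]] must have type (t→(e→t)). The sister [[morra [murn clud]] [thark blicket]] has type s; that is not a function onto (t→(e→t)), so hesk must be the functor, of type (s→(t→(e→t))).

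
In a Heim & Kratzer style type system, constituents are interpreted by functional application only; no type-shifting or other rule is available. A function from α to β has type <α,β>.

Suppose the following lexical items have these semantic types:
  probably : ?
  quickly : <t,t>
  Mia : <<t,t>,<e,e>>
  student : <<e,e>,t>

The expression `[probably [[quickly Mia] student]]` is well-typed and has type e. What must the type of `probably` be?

<t,e>

At [probably [[quickly Mia] student]] (required: e): [[quickly Mia] student] is t, which is not a function with range e; hence probably is the functor — type <t,e>.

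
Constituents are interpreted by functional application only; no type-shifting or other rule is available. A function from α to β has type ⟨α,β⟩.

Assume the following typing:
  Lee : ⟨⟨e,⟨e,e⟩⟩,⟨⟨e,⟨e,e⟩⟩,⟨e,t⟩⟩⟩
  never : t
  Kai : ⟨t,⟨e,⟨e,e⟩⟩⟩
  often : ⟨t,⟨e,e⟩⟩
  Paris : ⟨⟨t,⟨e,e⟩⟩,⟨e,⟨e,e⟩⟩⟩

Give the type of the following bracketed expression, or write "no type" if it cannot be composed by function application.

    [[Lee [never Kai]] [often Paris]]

[never Kai]: Kai is ⟨t,⟨e,⟨e,e⟩⟩⟩, never is t; result ⟨e,⟨e,e⟩⟩.
[Lee [never Kai]]: Lee is ⟨⟨e,⟨e,e⟩⟩,⟨⟨e,⟨e,e⟩⟩,⟨e,t⟩⟩⟩, [never Kai] is ⟨e,⟨e,e⟩⟩; result ⟨⟨e,⟨e,e⟩⟩,⟨e,t⟩⟩.
[often Paris]: Paris is ⟨⟨t,⟨e,e⟩⟩,⟨e,⟨e,e⟩⟩⟩, often is ⟨t,⟨e,e⟩⟩; result ⟨e,⟨e,e⟩⟩.
[[Lee [never Kai]] [often Paris]]: [Lee [never Kai]] is ⟨⟨e,⟨e,e⟩⟩,⟨e,t⟩⟩, [often Paris] is ⟨e,⟨e,e⟩⟩; result ⟨e,t⟩.

⟨e,t⟩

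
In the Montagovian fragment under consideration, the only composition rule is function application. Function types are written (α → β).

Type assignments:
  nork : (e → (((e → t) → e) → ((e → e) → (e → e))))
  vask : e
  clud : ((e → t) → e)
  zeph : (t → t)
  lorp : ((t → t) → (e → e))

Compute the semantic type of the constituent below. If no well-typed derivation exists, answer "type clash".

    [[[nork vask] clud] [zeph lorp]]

[nork vask]: (e → (((e → t) → e) → ((e → e) → (e → e)))) applied to e yields (((e → t) → e) → ((e → e) → (e → e))).
[[nork vask] clud]: (((e → t) → e) → ((e → e) → (e → e))) applied to ((e → t) → e) yields ((e → e) → (e → e)).
[zeph lorp]: ((t → t) → (e → e)) applied to (t → t) yields (e → e).
[[[nork vask] clud] [zeph lorp]]: ((e → e) → (e → e)) applied to (e → e) yields (e → e).

(e → e)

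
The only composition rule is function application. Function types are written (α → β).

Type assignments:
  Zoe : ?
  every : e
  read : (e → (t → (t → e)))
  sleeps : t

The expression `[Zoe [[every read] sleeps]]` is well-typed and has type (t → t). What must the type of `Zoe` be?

[Zoe [[every read] sleeps]] must have type (t → t). The sister [[every read] sleeps] has type (t → e); that is not a function onto (t → t), so Zoe must be the functor, of type ((t → e) → (t → t)).

((t → e) → (t → t))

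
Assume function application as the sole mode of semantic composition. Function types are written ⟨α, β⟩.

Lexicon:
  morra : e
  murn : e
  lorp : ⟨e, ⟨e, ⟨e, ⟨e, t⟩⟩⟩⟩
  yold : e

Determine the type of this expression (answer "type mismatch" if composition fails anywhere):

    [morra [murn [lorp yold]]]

⟨e, t⟩

At [lorp yold], lorp : ⟨e, ⟨e, ⟨e, ⟨e, t⟩⟩⟩⟩ takes yold : e, giving ⟨e, ⟨e, ⟨e, t⟩⟩⟩.
At [murn [lorp yold]], [lorp yold] : ⟨e, ⟨e, ⟨e, t⟩⟩⟩ takes murn : e, giving ⟨e, ⟨e, t⟩⟩.
At [morra [murn [lorp yold]]], [murn [lorp yold]] : ⟨e, ⟨e, t⟩⟩ takes morra : e, giving ⟨e, t⟩.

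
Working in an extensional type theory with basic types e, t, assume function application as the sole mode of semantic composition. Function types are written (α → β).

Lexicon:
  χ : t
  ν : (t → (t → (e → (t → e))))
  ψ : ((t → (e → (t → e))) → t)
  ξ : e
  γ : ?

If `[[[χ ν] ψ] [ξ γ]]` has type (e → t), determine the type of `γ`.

At [[[χ ν] ψ] [ξ γ]] (required: (e → t)): [[χ ν] ψ] is t, which is not a function with range (e → t); hence [ξ γ] is the functor — type (t → (e → t)).
At [ξ γ] (required: (t → (e → t))): ξ is e, which is not a function with range (t → (e → t)); hence γ is the functor — type (e → (t → (e → t))).

(e → (t → (e → t)))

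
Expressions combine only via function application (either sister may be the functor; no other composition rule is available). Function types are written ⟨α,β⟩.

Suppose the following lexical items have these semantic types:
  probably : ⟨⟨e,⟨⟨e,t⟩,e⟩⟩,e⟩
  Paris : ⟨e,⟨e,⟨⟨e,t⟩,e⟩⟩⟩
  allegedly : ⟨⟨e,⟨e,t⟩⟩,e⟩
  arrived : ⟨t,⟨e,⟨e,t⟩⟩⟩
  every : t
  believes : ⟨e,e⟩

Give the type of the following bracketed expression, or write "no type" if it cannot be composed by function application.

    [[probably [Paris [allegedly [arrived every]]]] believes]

[arrived every]: functor arrived : ⟨t,⟨e,⟨e,t⟩⟩⟩, argument every : t; result ⟨e,⟨e,t⟩⟩.
[allegedly [arrived every]]: functor allegedly : ⟨⟨e,⟨e,t⟩⟩,e⟩, argument [arrived every] : ⟨e,⟨e,t⟩⟩; result e.
[Paris [allegedly [arrived every]]]: functor Paris : ⟨e,⟨e,⟨⟨e,t⟩,e⟩⟩⟩, argument [allegedly [arrived every]] : e; result ⟨e,⟨⟨e,t⟩,e⟩⟩.
[probably [Paris [allegedly [arrived every]]]]: functor probably : ⟨⟨e,⟨⟨e,t⟩,e⟩⟩,e⟩, argument [Paris [allegedly [arrived every]]] : ⟨e,⟨⟨e,t⟩,e⟩⟩; result e.
[[probably [Paris [allegedly [arrived every]]]] believes]: functor believes : ⟨e,e⟩, argument [probably [Paris [allegedly [arrived every]]]] : e; result e.

e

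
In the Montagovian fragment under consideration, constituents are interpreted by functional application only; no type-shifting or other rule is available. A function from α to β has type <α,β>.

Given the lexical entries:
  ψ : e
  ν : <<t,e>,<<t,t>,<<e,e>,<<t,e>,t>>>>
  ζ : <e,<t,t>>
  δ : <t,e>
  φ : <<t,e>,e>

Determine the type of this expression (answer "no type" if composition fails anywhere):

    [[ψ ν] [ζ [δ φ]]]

no type

At [ψ ν]: neither e nor <<t,e>,<<t,t>,<<e,e>,<<t,e>,t>>>> can take the other as argument; the node is ill-typed.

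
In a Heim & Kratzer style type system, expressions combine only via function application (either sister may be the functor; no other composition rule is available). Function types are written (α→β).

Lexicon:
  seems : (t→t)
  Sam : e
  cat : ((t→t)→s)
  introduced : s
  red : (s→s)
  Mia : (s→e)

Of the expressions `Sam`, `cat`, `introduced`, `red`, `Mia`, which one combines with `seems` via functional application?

Sam : e — no; seems wants t, and Sam wants nothing (atomic).
cat — combines: cat : ((t→t)→s) takes seems : (t→t) as argument, giving s.
introduced : s — no; seems wants t, and introduced wants nothing (atomic).
red : (s→s) — no; seems wants t, and red wants s.
Mia : (s→e) — no; seems wants t, and Mia wants s.

cat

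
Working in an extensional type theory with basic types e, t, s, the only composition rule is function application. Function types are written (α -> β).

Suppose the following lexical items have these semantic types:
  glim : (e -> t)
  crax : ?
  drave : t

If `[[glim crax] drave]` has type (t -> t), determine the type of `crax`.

((e -> t) -> (t -> (t -> t)))

[[glim crax] drave] is required to be (t -> t). drave : t cannot yield (t -> t) as functor, so [glim crax] : (t -> (t -> t)).
[glim crax] is required to be (t -> (t -> t)). glim : (e -> t) cannot yield (t -> (t -> t)) as functor, so crax : ((e -> t) -> (t -> (t -> t))).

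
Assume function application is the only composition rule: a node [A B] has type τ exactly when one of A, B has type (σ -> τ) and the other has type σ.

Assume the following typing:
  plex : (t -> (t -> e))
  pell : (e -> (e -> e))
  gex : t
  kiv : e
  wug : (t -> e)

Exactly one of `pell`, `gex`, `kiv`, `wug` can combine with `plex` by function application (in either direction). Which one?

pell : (e -> (e -> e)) — neither side's domain matches the other.
gex — combines: plex : (t -> (t -> e)) takes gex : t as argument, giving (t -> e).
kiv : e — neither side's domain matches the other.
wug : (t -> e) — neither side's domain matches the other.

gex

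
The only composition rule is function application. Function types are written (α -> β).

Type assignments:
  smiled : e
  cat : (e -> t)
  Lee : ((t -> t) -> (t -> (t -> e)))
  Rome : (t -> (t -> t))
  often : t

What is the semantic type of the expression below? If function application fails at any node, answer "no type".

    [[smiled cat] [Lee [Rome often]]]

(t -> e)

[smiled cat]: functor cat : (e -> t), argument smiled : e; result t.
[Rome often]: functor Rome : (t -> (t -> t)), argument often : t; result (t -> t).
[Lee [Rome often]]: functor Lee : ((t -> t) -> (t -> (t -> e))), argument [Rome often] : (t -> t); result (t -> (t -> e)).
[[smiled cat] [Lee [Rome often]]]: functor [Lee [Rome often]] : (t -> (t -> e)), argument [smiled cat] : t; result (t -> e).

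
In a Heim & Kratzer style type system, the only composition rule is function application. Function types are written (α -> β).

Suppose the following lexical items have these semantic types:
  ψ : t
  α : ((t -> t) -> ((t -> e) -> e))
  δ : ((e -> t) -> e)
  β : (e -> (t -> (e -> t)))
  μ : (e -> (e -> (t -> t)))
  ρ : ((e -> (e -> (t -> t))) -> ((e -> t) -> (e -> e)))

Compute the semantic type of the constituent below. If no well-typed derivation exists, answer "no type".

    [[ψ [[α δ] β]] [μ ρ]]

[α δ]: ((t -> t) -> ((t -> e) -> e)) with ((e -> t) -> e) — neither is a function whose domain matches the other; composition fails here.

no type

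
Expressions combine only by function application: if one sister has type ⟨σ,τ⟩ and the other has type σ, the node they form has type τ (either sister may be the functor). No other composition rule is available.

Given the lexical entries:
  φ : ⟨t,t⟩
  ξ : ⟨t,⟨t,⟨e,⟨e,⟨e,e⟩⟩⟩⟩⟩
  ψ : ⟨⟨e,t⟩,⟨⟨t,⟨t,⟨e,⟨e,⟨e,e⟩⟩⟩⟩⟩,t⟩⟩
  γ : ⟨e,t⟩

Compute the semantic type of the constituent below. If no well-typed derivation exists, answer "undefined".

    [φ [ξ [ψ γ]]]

t

At [ψ γ], ψ : ⟨⟨e,t⟩,⟨⟨t,⟨t,⟨e,⟨e,⟨e,e⟩⟩⟩⟩⟩,t⟩⟩ takes γ : ⟨e,t⟩, giving ⟨⟨t,⟨t,⟨e,⟨e,⟨e,e⟩⟩⟩⟩⟩,t⟩.
At [ξ [ψ γ]], [ψ γ] : ⟨⟨t,⟨t,⟨e,⟨e,⟨e,e⟩⟩⟩⟩⟩,t⟩ takes ξ : ⟨t,⟨t,⟨e,⟨e,⟨e,e⟩⟩⟩⟩⟩, giving t.
At [φ [ξ [ψ γ]]], φ : ⟨t,t⟩ takes [ξ [ψ γ]] : t, giving t.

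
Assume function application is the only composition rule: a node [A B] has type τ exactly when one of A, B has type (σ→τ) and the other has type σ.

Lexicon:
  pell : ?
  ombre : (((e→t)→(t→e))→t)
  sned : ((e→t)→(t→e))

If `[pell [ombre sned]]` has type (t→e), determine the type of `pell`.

For [pell [ombre sned]] to have type (t→e) with [ombre sned] of type t, pell must be the function: pell : (t→(t→e)).

(t→(t→e))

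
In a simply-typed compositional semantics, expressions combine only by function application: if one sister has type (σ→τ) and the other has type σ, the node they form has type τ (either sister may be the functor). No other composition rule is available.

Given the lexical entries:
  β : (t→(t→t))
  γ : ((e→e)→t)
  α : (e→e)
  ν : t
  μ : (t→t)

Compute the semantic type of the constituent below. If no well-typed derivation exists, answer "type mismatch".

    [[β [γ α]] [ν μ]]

[γ α] — γ of type ((e→e)→t) combines with α of type (e→e): type t.
[β [γ α]] — β of type (t→(t→t)) combines with [γ α] of type t: type (t→t).
[ν μ] — μ of type (t→t) combines with ν of type t: type t.
[[β [γ α]] [ν μ]] — [β [γ α]] of type (t→t) combines with [ν μ] of type t: type t.

t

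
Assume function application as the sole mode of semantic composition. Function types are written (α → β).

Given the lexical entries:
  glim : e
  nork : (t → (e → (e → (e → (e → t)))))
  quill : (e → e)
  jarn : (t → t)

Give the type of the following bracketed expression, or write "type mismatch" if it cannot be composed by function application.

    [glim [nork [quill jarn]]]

type mismatch

At [quill jarn]: neither (e → e) nor (t → t) can take the other as argument; the node is ill-typed.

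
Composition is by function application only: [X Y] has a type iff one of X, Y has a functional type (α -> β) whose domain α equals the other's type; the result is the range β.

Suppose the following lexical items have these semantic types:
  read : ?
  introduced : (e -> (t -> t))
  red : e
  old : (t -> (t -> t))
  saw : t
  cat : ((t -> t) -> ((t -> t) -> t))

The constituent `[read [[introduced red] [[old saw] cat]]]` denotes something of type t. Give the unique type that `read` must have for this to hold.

(t -> t)

[read [[introduced red] [[old saw] cat]]] must have type t. The sister [[introduced red] [[old saw] cat]] has type t; that is not a function onto t, so read must be the functor, of type (t -> t).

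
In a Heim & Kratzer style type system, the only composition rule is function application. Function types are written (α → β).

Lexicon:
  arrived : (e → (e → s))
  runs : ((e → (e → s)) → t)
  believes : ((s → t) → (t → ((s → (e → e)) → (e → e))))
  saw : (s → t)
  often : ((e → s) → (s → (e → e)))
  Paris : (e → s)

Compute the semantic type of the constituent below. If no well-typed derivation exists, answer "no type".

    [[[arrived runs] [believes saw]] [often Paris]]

(e → e)

[arrived runs] — runs of type ((e → (e → s)) → t) combines with arrived of type (e → (e → s)): type t.
[believes saw] — believes of type ((s → t) → (t → ((s → (e → e)) → (e → e)))) combines with saw of type (s → t): type (t → ((s → (e → e)) → (e → e))).
[[arrived runs] [believes saw]] — [believes saw] of type (t → ((s → (e → e)) → (e → e))) combines with [arrived runs] of type t: type ((s → (e → e)) → (e → e)).
[often Paris] — often of type ((e → s) → (s → (e → e))) combines with Paris of type (e → s): type (s → (e → e)).
[[[arrived runs] [believes saw]] [often Paris]] — [[arrived runs] [believes saw]] of type ((s → (e → e)) → (e → e)) combines with [often Paris] of type (s → (e → e)): type (e → e).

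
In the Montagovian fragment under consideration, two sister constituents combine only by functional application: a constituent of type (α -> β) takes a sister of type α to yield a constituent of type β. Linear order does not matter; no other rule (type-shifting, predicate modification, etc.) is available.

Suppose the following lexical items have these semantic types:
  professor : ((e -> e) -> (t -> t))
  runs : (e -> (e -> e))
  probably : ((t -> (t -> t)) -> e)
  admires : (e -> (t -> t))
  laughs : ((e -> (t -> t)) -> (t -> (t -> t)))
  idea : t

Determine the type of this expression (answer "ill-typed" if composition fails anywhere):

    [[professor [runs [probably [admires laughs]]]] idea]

[admires laughs]: functor laughs : ((e -> (t -> t)) -> (t -> (t -> t))), argument admires : (e -> (t -> t)); result (t -> (t -> t)).
[probably [admires laughs]]: functor probably : ((t -> (t -> t)) -> e), argument [admires laughs] : (t -> (t -> t)); result e.
[runs [probably [admires laughs]]]: functor runs : (e -> (e -> e)), argument [probably [admires laughs]] : e; result (e -> e).
[professor [runs [probably [admires laughs]]]]: functor professor : ((e -> e) -> (t -> t)), argument [runs [probably [admires laughs]]] : (e -> e); result (t -> t).
[[professor [runs [probably [admires laughs]]]] idea]: functor [professor [runs [probably [admires laughs]]]] : (t -> t), argument idea : t; result t.

t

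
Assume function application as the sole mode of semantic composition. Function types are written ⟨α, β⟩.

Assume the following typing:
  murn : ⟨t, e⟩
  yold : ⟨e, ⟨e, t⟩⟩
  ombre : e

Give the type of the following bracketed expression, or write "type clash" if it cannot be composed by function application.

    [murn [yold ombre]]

[yold ombre] — yold of type ⟨e, ⟨e, t⟩⟩ combines with ombre of type e: type ⟨e, t⟩.
[murn [yold ombre]]: ⟨t, e⟩ and ⟨e, t⟩ cannot combine by function application — type clash.

type clash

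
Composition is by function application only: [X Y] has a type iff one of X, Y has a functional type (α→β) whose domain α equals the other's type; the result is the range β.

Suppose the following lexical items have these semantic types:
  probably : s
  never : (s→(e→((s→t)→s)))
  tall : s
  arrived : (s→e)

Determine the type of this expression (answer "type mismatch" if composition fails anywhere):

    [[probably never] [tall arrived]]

[probably never]: functor never : (s→(e→((s→t)→s))), argument probably : s; result (e→((s→t)→s)).
[tall arrived]: functor arrived : (s→e), argument tall : s; result e.
[[probably never] [tall arrived]]: functor [probably never] : (e→((s→t)→s)), argument [tall arrived] : e; result ((s→t)→s).

((s→t)→s)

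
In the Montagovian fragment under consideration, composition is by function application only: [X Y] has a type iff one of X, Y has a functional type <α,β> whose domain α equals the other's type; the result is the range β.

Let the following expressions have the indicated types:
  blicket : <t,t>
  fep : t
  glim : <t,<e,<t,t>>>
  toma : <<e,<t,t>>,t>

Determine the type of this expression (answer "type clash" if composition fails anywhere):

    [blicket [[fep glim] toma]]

[fep glim] — glim of type <t,<e,<t,t>>> combines with fep of type t: type <e,<t,t>>.
[[fep glim] toma] — toma of type <<e,<t,t>>,t> combines with [fep glim] of type <e,<t,t>>: type t.
[blicket [[fep glim] toma]] — blicket of type <t,t> combines with [[fep glim] toma] of type t: type t.

t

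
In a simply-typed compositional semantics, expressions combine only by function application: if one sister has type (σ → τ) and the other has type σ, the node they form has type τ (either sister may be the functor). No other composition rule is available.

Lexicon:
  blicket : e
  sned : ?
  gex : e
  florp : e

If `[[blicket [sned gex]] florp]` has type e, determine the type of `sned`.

For [[blicket [sned gex]] florp] to have type e with florp of type e, [blicket [sned gex]] must be the function: [blicket [sned gex]] : (e → e).
For [blicket [sned gex]] to have type (e → e) with blicket of type e, [sned gex] must be the function: [sned gex] : (e → (e → e)).
For [sned gex] to have type (e → (e → e)) with gex of type e, sned must be the function: sned : (e → (e → (e → e))).

(e → (e → (e → e)))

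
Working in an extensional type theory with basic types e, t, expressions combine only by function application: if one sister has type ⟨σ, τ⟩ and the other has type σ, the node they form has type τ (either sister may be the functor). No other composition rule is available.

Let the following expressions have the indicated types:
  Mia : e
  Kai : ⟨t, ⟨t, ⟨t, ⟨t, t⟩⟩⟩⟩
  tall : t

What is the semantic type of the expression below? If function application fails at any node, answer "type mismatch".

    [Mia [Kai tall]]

type mismatch

[Kai tall]: Kai is ⟨t, ⟨t, ⟨t, ⟨t, t⟩⟩⟩⟩, tall is t; result ⟨t, ⟨t, ⟨t, t⟩⟩⟩.
[Mia [Kai tall]]: e with ⟨t, ⟨t, ⟨t, t⟩⟩⟩ — neither is a function whose domain matches the other; composition fails here.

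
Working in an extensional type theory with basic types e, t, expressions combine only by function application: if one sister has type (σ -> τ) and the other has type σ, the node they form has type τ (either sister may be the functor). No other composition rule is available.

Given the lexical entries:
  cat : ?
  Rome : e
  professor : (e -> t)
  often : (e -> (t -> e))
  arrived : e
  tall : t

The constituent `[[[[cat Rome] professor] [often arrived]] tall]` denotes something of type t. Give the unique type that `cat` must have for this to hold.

For [[[[cat Rome] professor] [often arrived]] tall] to have type t with tall of type t, [[[cat Rome] professor] [often arrived]] must be the function: [[[cat Rome] professor] [often arrived]] : (t -> t).
For [[[cat Rome] professor] [often arrived]] to have type (t -> t) with [often arrived] of type (t -> e), [[cat Rome] professor] must be the function: [[cat Rome] professor] : ((t -> e) -> (t -> t)).
For [[cat Rome] professor] to have type ((t -> e) -> (t -> t)) with professor of type (e -> t), [cat Rome] must be the function: [cat Rome] : ((e -> t) -> ((t -> e) -> (t -> t))).
For [cat Rome] to have type ((e -> t) -> ((t -> e) -> (t -> t))) with Rome of type e, cat must be the function: cat : (e -> ((e -> t) -> ((t -> e) -> (t -> t)))).

(e -> ((e -> t) -> ((t -> e) -> (t -> t))))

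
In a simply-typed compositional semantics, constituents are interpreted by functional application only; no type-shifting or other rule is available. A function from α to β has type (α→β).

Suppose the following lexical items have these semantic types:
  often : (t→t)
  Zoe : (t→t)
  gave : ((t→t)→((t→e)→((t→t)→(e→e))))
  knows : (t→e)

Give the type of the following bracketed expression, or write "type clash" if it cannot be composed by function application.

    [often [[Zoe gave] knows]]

[Zoe gave] — gave of type ((t→t)→((t→e)→((t→t)→(e→e)))) combines with Zoe of type (t→t): type ((t→e)→((t→t)→(e→e))).
[[Zoe gave] knows] — [Zoe gave] of type ((t→e)→((t→t)→(e→e))) combines with knows of type (t→e): type ((t→t)→(e→e)).
[often [[Zoe gave] knows]] — [[Zoe gave] knows] of type ((t→t)→(e→e)) combines with often of type (t→t): type (e→e).

(e→e)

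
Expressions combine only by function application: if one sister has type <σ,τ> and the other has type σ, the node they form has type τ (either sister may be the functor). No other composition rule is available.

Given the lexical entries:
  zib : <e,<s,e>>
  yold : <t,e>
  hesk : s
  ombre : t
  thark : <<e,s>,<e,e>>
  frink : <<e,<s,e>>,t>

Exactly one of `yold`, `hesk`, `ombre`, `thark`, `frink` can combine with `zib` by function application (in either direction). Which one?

yold : <t,e> — neither side's domain matches the other.
hesk : s — neither side's domain matches the other.
ombre : t — neither side's domain matches the other.
thark : <<e,s>,<e,e>> — neither side's domain matches the other.
frink — combines: frink : <<e,<s,e>>,t> takes zib : <e,<s,e>> as argument, giving t.

frink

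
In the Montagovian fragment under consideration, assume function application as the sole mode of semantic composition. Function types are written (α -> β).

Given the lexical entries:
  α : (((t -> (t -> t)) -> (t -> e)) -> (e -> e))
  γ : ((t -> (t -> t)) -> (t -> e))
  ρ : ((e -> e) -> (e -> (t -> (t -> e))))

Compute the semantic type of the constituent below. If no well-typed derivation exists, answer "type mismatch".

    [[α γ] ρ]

[α γ]: α is (((t -> (t -> t)) -> (t -> e)) -> (e -> e)), γ is ((t -> (t -> t)) -> (t -> e)); result (e -> e).
[[α γ] ρ]: ρ is ((e -> e) -> (e -> (t -> (t -> e)))), [α γ] is (e -> e); result (e -> (t -> (t -> e))).

(e -> (t -> (t -> e)))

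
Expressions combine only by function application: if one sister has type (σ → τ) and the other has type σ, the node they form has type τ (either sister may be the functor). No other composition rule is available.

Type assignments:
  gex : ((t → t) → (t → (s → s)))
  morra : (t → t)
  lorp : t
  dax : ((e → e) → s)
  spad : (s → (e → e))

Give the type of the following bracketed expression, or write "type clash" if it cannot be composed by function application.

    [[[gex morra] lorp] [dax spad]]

type clash

At [gex morra], gex : ((t → t) → (t → (s → s))) takes morra : (t → t), giving (t → (s → s)).
At [[gex morra] lorp], [gex morra] : (t → (s → s)) takes lorp : t, giving (s → s).
[dax spad]: ((e → e) → s) and (s → (e → e)) cannot combine by function application — type clash.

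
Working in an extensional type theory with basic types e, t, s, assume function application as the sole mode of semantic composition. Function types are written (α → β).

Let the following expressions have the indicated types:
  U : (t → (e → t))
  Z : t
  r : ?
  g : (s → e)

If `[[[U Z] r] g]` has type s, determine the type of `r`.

((e → t) → ((s → e) → s))

[[[U Z] r] g] is required to be s. g : (s → e) cannot yield s as functor, so [[U Z] r] : ((s → e) → s).
[[U Z] r] is required to be ((s → e) → s). [U Z] : (e → t) cannot yield ((s → e) → s) as functor, so r : ((e → t) → ((s → e) → s)).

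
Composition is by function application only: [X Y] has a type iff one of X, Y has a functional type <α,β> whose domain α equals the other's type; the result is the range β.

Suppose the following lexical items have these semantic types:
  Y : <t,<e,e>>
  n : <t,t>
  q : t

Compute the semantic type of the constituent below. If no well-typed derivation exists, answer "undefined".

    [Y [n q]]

[n q]: n is <t,t>, q is t; result t.
[Y [n q]]: Y is <t,<e,e>>, [n q] is t; result <e,e>.

<e,e>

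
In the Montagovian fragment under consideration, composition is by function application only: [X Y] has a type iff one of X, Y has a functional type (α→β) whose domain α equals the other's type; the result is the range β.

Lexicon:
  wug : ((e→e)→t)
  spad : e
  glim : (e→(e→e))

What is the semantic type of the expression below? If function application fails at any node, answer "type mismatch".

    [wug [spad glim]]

t

At [spad glim], glim : (e→(e→e)) takes spad : e, giving (e→e).
At [wug [spad glim]], wug : ((e→e)→t) takes [spad glim] : (e→e), giving t.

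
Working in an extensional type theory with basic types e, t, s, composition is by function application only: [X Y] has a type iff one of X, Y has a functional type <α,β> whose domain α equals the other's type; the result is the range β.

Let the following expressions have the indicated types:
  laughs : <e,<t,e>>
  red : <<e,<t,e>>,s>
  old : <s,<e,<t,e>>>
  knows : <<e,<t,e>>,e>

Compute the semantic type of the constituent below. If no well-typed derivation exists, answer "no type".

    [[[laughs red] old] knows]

[laughs red]: red is <<e,<t,e>>,s>, laughs is <e,<t,e>>; result s.
[[laughs red] old]: old is <s,<e,<t,e>>>, [laughs red] is s; result <e,<t,e>>.
[[[laughs red] old] knows]: knows is <<e,<t,e>>,e>, [[laughs red] old] is <e,<t,e>>; result e.

e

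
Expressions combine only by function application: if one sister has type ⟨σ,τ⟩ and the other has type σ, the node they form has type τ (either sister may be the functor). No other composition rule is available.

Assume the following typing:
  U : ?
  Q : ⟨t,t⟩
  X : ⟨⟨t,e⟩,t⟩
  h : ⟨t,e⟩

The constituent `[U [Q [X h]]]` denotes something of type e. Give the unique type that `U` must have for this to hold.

At [U [Q [X h]]] (required: e): [Q [X h]] is t, which is not a function with range e; hence U is the functor — type ⟨t,e⟩.

⟨t,e⟩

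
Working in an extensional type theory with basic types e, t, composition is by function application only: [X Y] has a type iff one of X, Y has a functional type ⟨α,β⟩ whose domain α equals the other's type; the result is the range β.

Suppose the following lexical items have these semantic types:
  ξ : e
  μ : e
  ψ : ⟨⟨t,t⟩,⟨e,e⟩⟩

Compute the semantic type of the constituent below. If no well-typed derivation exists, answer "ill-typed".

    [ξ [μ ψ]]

[μ ψ]: e with ⟨⟨t,t⟩,⟨e,e⟩⟩ — neither is a function whose domain matches the other; composition fails here.

ill-typed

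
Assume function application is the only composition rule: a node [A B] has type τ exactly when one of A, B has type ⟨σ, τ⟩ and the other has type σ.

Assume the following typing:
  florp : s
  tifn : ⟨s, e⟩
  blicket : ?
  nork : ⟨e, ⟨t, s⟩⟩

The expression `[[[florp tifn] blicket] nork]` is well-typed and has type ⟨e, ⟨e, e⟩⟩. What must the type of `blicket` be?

[[[florp tifn] blicket] nork] must have type ⟨e, ⟨e, e⟩⟩. The sister nork has type ⟨e, ⟨t, s⟩⟩; that is not a function onto ⟨e, ⟨e, e⟩⟩, so [[florp tifn] blicket] must be the functor, of type ⟨⟨e, ⟨t, s⟩⟩, ⟨e, ⟨e, e⟩⟩⟩.
[[florp tifn] blicket] must have type ⟨⟨e, ⟨t, s⟩⟩, ⟨e, ⟨e, e⟩⟩⟩. The sister [florp tifn] has type e; that is not a function onto ⟨⟨e, ⟨t, s⟩⟩, ⟨e, ⟨e, e⟩⟩⟩, so blicket must be the functor, of type ⟨e, ⟨⟨e, ⟨t, s⟩⟩, ⟨e, ⟨e, e⟩⟩⟩⟩.

⟨e, ⟨⟨e, ⟨t, s⟩⟩, ⟨e, ⟨e, e⟩⟩⟩⟩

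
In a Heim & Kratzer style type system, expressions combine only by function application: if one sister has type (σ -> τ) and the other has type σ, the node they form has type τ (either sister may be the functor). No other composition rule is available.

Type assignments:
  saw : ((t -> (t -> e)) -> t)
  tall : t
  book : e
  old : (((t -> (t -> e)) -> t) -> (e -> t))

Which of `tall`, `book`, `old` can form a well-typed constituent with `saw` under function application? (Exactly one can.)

old

tall : t — does not combine with saw.
book : e — does not combine with saw.
old — combines: old : (((t -> (t -> e)) -> t) -> (e -> t)) takes saw : ((t -> (t -> e)) -> t) as argument, giving (e -> t).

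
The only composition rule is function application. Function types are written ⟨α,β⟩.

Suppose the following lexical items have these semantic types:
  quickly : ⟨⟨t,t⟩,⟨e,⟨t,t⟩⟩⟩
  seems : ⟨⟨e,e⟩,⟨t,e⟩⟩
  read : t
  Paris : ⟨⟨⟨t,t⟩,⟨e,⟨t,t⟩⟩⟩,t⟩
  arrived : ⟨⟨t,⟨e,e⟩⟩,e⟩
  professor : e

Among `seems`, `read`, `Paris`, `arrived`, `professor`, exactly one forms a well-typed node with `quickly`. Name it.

seems : ⟨⟨e,e⟩,⟨t,e⟩⟩ — no; quickly wants ⟨t,t⟩, and seems wants ⟨e,e⟩.
read : t — no; quickly wants ⟨t,t⟩, and read wants nothing (atomic).
Paris — combines: Paris : ⟨⟨⟨t,t⟩,⟨e,⟨t,t⟩⟩⟩,t⟩ takes quickly : ⟨⟨t,t⟩,⟨e,⟨t,t⟩⟩⟩ as argument, giving t.
arrived : ⟨⟨t,⟨e,e⟩⟩,e⟩ — no; quickly wants ⟨t,t⟩, and arrived wants ⟨t,⟨e,e⟩⟩.
professor : e — no; quickly wants ⟨t,t⟩, and professor wants nothing (atomic).

Paris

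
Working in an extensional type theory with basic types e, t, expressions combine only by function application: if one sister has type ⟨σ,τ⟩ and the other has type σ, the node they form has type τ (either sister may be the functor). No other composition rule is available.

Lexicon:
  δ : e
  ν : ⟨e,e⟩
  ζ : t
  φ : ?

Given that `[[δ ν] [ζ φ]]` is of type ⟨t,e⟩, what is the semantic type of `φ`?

⟨t,⟨e,⟨t,e⟩⟩⟩

[[δ ν] [ζ φ]] is required to be ⟨t,e⟩. [δ ν] : e cannot yield ⟨t,e⟩ as functor, so [ζ φ] : ⟨e,⟨t,e⟩⟩.
[ζ φ] is required to be ⟨e,⟨t,e⟩⟩. ζ : t cannot yield ⟨e,⟨t,e⟩⟩ as functor, so φ : ⟨t,⟨e,⟨t,e⟩⟩⟩.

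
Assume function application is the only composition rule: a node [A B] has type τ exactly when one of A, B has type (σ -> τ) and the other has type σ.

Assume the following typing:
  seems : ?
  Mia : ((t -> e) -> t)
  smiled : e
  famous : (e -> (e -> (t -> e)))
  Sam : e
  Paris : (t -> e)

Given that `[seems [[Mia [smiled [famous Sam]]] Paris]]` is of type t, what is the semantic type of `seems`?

(e -> t)

For [seems [[Mia [smiled [famous Sam]]] Paris]] to have type t with [[Mia [smiled [famous Sam]]] Paris] of type e, seems must be the function: seems : (e -> t).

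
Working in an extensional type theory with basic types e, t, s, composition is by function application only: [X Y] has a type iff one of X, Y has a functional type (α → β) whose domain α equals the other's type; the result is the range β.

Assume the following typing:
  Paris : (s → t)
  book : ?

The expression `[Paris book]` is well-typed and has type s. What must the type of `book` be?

[Paris book] must have type s. The sister Paris has type (s → t); that is not a function onto s, so book must be the functor, of type ((s → t) → s).

((s → t) → s)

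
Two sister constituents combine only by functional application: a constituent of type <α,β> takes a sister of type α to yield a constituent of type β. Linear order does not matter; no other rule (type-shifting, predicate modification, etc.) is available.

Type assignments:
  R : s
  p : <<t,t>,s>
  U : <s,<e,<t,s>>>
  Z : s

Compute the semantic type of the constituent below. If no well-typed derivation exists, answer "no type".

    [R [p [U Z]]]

At [U Z], U : <s,<e,<t,s>>> takes Z : s, giving <e,<t,s>>.
[p [U Z]]: <<t,t>,s> and <e,<t,s>> cannot combine by function application — type clash.

no type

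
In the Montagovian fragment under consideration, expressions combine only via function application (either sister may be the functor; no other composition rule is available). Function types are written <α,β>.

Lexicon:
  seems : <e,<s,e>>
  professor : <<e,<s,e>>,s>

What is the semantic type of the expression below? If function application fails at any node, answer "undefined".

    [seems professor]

s

[seems professor] — professor of type <<e,<s,e>>,s> combines with seems of type <e,<s,e>>: type s.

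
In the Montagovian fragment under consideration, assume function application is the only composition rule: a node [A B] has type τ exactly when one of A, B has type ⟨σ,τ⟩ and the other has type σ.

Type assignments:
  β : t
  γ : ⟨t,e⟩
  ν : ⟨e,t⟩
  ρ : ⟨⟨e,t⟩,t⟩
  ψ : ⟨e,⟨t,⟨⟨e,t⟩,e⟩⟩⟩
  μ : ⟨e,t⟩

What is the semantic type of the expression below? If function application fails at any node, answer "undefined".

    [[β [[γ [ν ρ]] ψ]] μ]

e

[ν ρ]: ⟨⟨e,t⟩,t⟩ applied to ⟨e,t⟩ yields t.
[γ [ν ρ]]: ⟨t,e⟩ applied to t yields e.
[[γ [ν ρ]] ψ]: ⟨e,⟨t,⟨⟨e,t⟩,e⟩⟩⟩ applied to e yields ⟨t,⟨⟨e,t⟩,e⟩⟩.
[β [[γ [ν ρ]] ψ]]: ⟨t,⟨⟨e,t⟩,e⟩⟩ applied to t yields ⟨⟨e,t⟩,e⟩.
[[β [[γ [ν ρ]] ψ]] μ]: ⟨⟨e,t⟩,e⟩ applied to ⟨e,t⟩ yields e.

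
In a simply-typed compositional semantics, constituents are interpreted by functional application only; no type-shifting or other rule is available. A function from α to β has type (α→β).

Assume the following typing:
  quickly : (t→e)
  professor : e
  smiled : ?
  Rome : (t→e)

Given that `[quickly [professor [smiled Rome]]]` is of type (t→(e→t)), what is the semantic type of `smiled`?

For [quickly [professor [smiled Rome]]] to have type (t→(e→t)) with quickly of type (t→e), [professor [smiled Rome]] must be the function: [professor [smiled Rome]] : ((t→e)→(t→(e→t))).
For [professor [smiled Rome]] to have type ((t→e)→(t→(e→t))) with professor of type e, [smiled Rome] must be the function: [smiled Rome] : (e→((t→e)→(t→(e→t)))).
For [smiled Rome] to have type (e→((t→e)→(t→(e→t)))) with Rome of type (t→e), smiled must be the function: smiled : ((t→e)→(e→((t→e)→(t→(e→t))))).

((t→e)→(e→((t→e)→(t→(e→t)))))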